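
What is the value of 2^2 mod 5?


p = 5 is prime and the exponent is (p-1)/2 = 2, so by Euler's criterion 2^2 = (2/5) = +1 or -1 mod 5.
Compute by square-and-multiply:
  2 = 2 (binary 10)
  Repeated squaring mod 5: 2^1 = 2, 2^2 = 4
  2^2 = 4 mod 5
Result 4 = p - 1 = -1 mod 5: 2 is a quadratic non-residue mod 5. As a residue in [0, p-1] the value is 4.
2^2 mod 5 = 4

4


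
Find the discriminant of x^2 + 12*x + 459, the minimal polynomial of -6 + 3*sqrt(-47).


The element -6 + 3*sqrt(-47) has minimal polynomial:
x^2 + 12*x + 459
Discriminant = (12)^2 - 4*(459)
= 144 - 1836
= -1692

-1692


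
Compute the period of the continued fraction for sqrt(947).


Run the CF algorithm for sqrt(947).
a_0 = floor(sqrt(947)) = 30; set m_0=0, q_0=1.
Recurrence: m' = q*a - m,  q' = (d - m'^2)/q,  a' = floor((a_0 + m')/q').
  step 1: m=30, q=47, a=1
  step 2: m=17, q=14, a=3
  step 3: m=25, q=23, a=2
  step 4: m=21, q=22, a=2
  step 5: m=23, q=19, a=2
  step 6: m=15, q=38, a=1
  step 7: m=23, q=11, a=4
  step 8: m=21, q=46, a=1
  step 9: m=25, q=7, a=7
  step 10: m=24, q=53, a=1
  step 11: m=29, q=2, a=29
  step 12: m=29, q=53, a=1
  step 13: m=24, q=7, a=7
  step 14: m=25, q=46, a=1
  step 15: m=21, q=11, a=4
  step 16: m=23, q=38, a=1
  step 17: m=15, q=19, a=2
  step 18: m=23, q=22, a=2
  step 19: m=21, q=23, a=2
  step 20: m=25, q=14, a=3
  step 21: m=17, q=47, a=1
  step 22: m=30, q=1, a=60
a_22 = 2*a_0 = 60, so the period closes here.
sqrt(947) = [30; 1, 3, 2, 2, 2, 1, 4, 1, 7, 1, 29, 1, 7, 1, 4, 1, 2, 2, 2, 3, 1, 60]
Period length = 22

22


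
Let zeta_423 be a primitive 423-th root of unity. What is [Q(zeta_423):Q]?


The degree equals Euler's totient phi(423).
423 = 3^2 * 47
phi(423) = 276

276


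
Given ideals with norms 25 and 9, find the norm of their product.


N(IJ) = N(I) * N(J)
= 25 * 9
= 225

225


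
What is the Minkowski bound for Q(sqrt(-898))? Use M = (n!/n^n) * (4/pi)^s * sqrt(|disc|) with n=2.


d = -898, d mod 4 = 2, so disc(K) = 4d = -3592; |disc(K)| = 3592
Imaginary quadratic field, so n = 2, s = r2 = 1, r1 = 0
M = (n!/n^n) * (4/pi)^s * sqrt(|disc(K)|) = (2!/2^2) * (4/pi)^1 * sqrt(3592)
= 0.5 * 1.273240 * 59.933296
= 38.1547

38.1547


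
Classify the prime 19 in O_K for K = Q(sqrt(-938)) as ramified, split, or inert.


K = Q(sqrt(-938)). Since d mod 4 = 2, disc(K) = -3752.
Check p | disc: -3752 mod 19 = 10.
p does not divide disc. Compute Legendre symbol (d/p):
12^((19-1)/2) mod 19 = -1
(d/p) = -1, so p is inert: (p) stays prime with e=1, f=2, g=1.
Therefore p is inert.

inert


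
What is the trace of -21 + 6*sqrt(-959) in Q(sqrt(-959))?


Tr(a + b*sqrt(d)) = (a + b*sqrt(d)) + (a - b*sqrt(d)) = 2a
= 2 * (-21)
= -42

-42


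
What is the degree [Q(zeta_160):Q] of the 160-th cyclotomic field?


The degree equals Euler's totient phi(160).
160 = 2^5 * 5
phi(160) = 64

64


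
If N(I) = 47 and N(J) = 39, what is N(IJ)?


N(IJ) = N(I) * N(J)
= 47 * 39
= 1833

1833


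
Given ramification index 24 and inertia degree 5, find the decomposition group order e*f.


|D_P| = e * f
= 24 * 5
= 120

120


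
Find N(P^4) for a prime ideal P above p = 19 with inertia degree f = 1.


N(P^a) = p^(a*f)
= 19^(4*1)
= 19^4
= 130321

130321


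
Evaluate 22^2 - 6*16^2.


x^2 - d*y^2
= 22^2 - 6*16^2
= 484 - 1536
= -1052

-1052


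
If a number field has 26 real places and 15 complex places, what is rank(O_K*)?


By Dirichlet's unit theorem:
rank = r1 + r2 - 1
= 26 + 15 - 1
= 40

40


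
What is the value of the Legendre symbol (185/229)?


p = 229 is prime, so compute (185/229) with the reciprocity algorithm (Jacobi-symbol steps: pull out 2s via (2/n), flip via reciprocity, reduce):
  reciprocity: (185/229) -> +(229/185)
  reduce: (44/185)
  pull out 2: (2/185) = +1  (since 185 mod 8 = 1)
  pull out 2: (2/185) = +1  (since 185 mod 8 = 1)
  reciprocity: (11/185) -> +(185/11)
  reduce: (9/11)
  reciprocity: (9/11) -> +(11/9)
  reduce: (2/9)
  pull out 2: (2/9) = +1  (since 9 mod 8 = 1)
  (1/9) = 1
Product of signs = 1
(185/229) = 1

1


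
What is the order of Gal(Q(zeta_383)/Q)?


|Gal(Q(zeta_383)/Q)| = phi(383)
= 382

382


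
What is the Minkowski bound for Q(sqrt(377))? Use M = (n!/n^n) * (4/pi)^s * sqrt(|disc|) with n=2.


d = 377, d mod 4 = 1, so disc(K) = d = 377; |disc(K)| = 377
Real quadratic field, so n = 2, s = r2 = 0, r1 = 2
M = (n!/n^n) * (4/pi)^s * sqrt(|disc(K)|) = (2!/2^2) * (4/pi)^0 * sqrt(377)
= 0.5 * 1.000000 * 19.416488
= 9.7082

9.7082


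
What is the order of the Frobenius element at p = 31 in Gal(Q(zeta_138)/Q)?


The Frobenius at p in Gal(Q(zeta_n)/Q) = (Z/nZ)* is the class of p, so its order is ord_138(31), the smallest k >= 1 with 31^k = 1 mod 138.
n = 138 = 2 * 3 * 23, phi(138) = 44; the order divides phi(n).
Divisors of 44: 1, 2, 4, 11, 22, 44
Repeated squaring mod 138: 31^1 = 31, 31^2 = 133, 31^4 = 25, 31^8 = 73, 31^16 = 85, 31^32 = 49
Test divisors in increasing order:
  k=1: 31^1 = 31 mod 138
  k=2: 31^2 = 133 mod 138
  k=4: 31^4 = 25 mod 138
  k=11: 31^11 = 73 * 133 * 31 = 1 mod 138  <- first divisor giving 1
Order = 11

11


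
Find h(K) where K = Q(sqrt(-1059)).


K = Q(sqrt(-1059)). d mod 4 = 1, so D = disc(K) = d = -1059
h(K) equals the number of primitive reduced positive-definite forms (a, b, c) = a*x^2 + b*x*y + c*y^2 with b^2 - 4ac = D,
where reduced means |b| <= a <= c, with b >= 0 whenever |b| = a or a = c, and primitive means gcd(a, b, c) = 1.
Reduced forces 3a^2 <= |D| = 1059, so 1 <= a <= 18; b must have the parity of D, and c = (b^2 - D)/(4a) must be an integer >= a.
Enumerate a = 1..18, b in [-a, a]:
  a=1: (1, 1, 265)  [1]
  a=2: none
  a=3: (3, 3, 89)  [1]
  a=4: none
  a=5: (5, -1, 53), (5, 1, 53)  [2]
  a=6..14: none
  a=15: (15, -9, 19), (15, 9, 19)  [2]
  a=16..18: none
Total reduced forms: 1 + 1 + 2 + 2 = 6
h = 6

6


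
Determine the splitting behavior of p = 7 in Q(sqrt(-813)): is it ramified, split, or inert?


K = Q(sqrt(-813)). Since d mod 4 = 3, disc(K) = -3252.
Check p | disc: -3252 mod 7 = 3.
p does not divide disc. Compute Legendre symbol (d/p):
6^((7-1)/2) mod 7 = -1
(d/p) = -1, so p is inert: (p) stays prime with e=1, f=2, g=1.
Therefore p is inert.

inert


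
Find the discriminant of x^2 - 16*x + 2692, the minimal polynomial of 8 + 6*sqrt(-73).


The element 8 + 6*sqrt(-73) has minimal polynomial:
x^2 - 16*x + 2692
Discriminant = (-16)^2 - 4*(2692)
= 256 - 10768
= -10512

-10512


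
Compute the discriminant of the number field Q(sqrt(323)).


For K = Q(sqrt(d)) with d squarefree: disc(K) = d if d = 1 mod 4, and disc(K) = 4d if d = 2 or 3 mod 4.
Here d = 323, and d mod 4 = 3.
d = 3 mod 4, not 1 (O_K = Z[sqrt(d)]), so disc(K) = 4d = 4 * (323) = 1292

1292


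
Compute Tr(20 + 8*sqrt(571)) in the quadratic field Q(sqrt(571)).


Tr(a + b*sqrt(d)) = (a + b*sqrt(d)) + (a - b*sqrt(d)) = 2a
= 2 * (20)
= 40

40


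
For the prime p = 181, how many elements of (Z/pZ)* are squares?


For prime p, the number of non-zero quadratic residues is (p-1)/2.
= (181-1)/2
= 90

90


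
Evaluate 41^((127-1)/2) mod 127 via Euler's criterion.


p = 127 is prime and the exponent is (p-1)/2 = 63, so by Euler's criterion 41^63 = (41/127) = +1 or -1 mod 127.
Compute by square-and-multiply:
  63 = 32 + 16 + 8 + 4 + 2 + 1 (binary 111111)
  Repeated squaring mod 127: 41^1 = 41, 41^2 = 30, 41^4 = 11, 41^8 = 121, 41^16 = 36, 41^32 = 26
  41^63 = 41^32 * 41^16 * 41^8 * 41^4 * 41^2 * 41^1 = 26 * 36 * 121 * 11 * 30 * 41 mod 127
    26 * 36 = 936 = 47 mod 127
    47 * 121 = 5687 = 99 mod 127
    99 * 11 = 1089 = 73 mod 127
    73 * 30 = 2190 = 31 mod 127
    31 * 41 = 1271 = 1 mod 127
  41^63 = 1 mod 127
Result 1: 41 is a quadratic residue mod 127.
41^63 mod 127 = 1

1


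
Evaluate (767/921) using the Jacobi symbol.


Compute (767/921) via quadratic reciprocity:
  reciprocity: (767/921) -> +(921/767)
  reduce: (154/767)
  pull out 2: (2/767) = +1  (since 767 mod 8 = 7)
  reciprocity: (77/767) -> +(767/77)
  reduce: (74/77)
  pull out 2: (2/77) = -1  (since 77 mod 8 = 5)
  reciprocity: (37/77) -> +(77/37)
  reduce: (3/37)
  reciprocity: (3/37) -> +(37/3)
  reduce: (1/3)
  (1/3) = 1
Product of signs = -1

-1


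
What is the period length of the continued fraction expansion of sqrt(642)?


Run the CF algorithm for sqrt(642).
a_0 = floor(sqrt(642)) = 25; set m_0=0, q_0=1.
Recurrence: m' = q*a - m,  q' = (d - m'^2)/q,  a' = floor((a_0 + m')/q').
  step 1: m=25, q=17, a=2
  step 2: m=9, q=33, a=1
  step 3: m=24, q=2, a=24
  step 4: m=24, q=33, a=1
  step 5: m=9, q=17, a=2
  step 6: m=25, q=1, a=50
a_6 = 2*a_0 = 50, so the period closes here.
sqrt(642) = [25; 2, 1, 24, 1, 2, 50]
Period length = 6

6


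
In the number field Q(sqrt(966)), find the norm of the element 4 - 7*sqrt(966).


N(a + b*sqrt(d)) = a^2 - d*b^2
= (4)^2 - (966)*(-7)^2
= 16 - 47334
= -47318

-47318


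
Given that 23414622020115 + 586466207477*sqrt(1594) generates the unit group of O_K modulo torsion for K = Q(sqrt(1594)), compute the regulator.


epsilon = 23414622020115 + 586466207477*sqrt(1594)
= 4.6829e+13
R = ln(4.6829e+13)
= 31.4775

31.4775


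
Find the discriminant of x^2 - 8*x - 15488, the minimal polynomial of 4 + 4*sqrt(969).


The element 4 + 4*sqrt(969) has minimal polynomial:
x^2 - 8*x - 15488
Discriminant = (-8)^2 - 4*(-15488)
= 64 + 61952
= 62016

62016


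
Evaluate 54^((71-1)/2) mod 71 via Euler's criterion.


p = 71 is prime and the exponent is (p-1)/2 = 35, so by Euler's criterion 54^35 = (54/71) = +1 or -1 mod 71.
Compute by square-and-multiply:
  35 = 32 + 2 + 1 (binary 100011)
  Repeated squaring mod 71: 54^1 = 54, 54^2 = 5, 54^4 = 25, 54^8 = 57, 54^16 = 54, 54^32 = 5
  54^35 = 54^32 * 54^2 * 54^1 = 5 * 5 * 54 mod 71
    5 * 5 = 25 = 25 mod 71
    25 * 54 = 1350 = 1 mod 71
  54^35 = 1 mod 71
Result 1: 54 is a quadratic residue mod 71.
54^35 mod 71 = 1

1


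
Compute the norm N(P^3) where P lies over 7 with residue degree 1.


N(P^a) = p^(a*f)
= 7^(3*1)
= 7^3
= 343

343


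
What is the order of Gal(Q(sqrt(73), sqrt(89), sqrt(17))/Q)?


The 3 square roots of distinct primes are multiplicatively independent over Q,
so [K:Q] = 2^3 and Gal(K/Q) is isomorphic to (Z/2Z)^3.
|Gal| = 2^3 = 8

8


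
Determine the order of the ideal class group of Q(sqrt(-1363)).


K = Q(sqrt(-1363)). d mod 4 = 1, so D = disc(K) = d = -1363
h(K) equals the number of primitive reduced positive-definite forms (a, b, c) = a*x^2 + b*x*y + c*y^2 with b^2 - 4ac = D,
where reduced means |b| <= a <= c, with b >= 0 whenever |b| = a or a = c, and primitive means gcd(a, b, c) = 1.
Reduced forces 3a^2 <= |D| = 1363, so 1 <= a <= 21; b must have the parity of D, and c = (b^2 - D)/(4a) must be an integer >= a.
Enumerate a = 1..21, b in [-a, a]:
  a=1: (1, 1, 341)  [1]
  a=2..6: none
  a=7: (7, -3, 49), (7, 3, 49)  [2]
  a=8..10: none
  a=11: (11, -1, 31), (11, 1, 31)  [2]
  a=12..18: none
  a=19: (19, 9, 19)  [1]
  a=20..21: none
Total reduced forms: 1 + 2 + 2 + 1 = 6
h = 6

6


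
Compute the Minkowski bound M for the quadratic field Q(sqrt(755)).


d = 755, d mod 4 = 3, so disc(K) = 4d = 3020; |disc(K)| = 3020
Real quadratic field, so n = 2, s = r2 = 0, r1 = 2
M = (n!/n^n) * (4/pi)^s * sqrt(|disc(K)|) = (2!/2^2) * (4/pi)^0 * sqrt(3020)
= 0.5 * 1.000000 * 54.954527
= 27.4773

27.4773


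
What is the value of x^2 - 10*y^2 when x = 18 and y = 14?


x^2 - d*y^2
= 18^2 - 10*14^2
= 324 - 1960
= -1636

-1636


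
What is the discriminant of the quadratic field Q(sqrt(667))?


For K = Q(sqrt(d)) with d squarefree: disc(K) = d if d = 1 mod 4, and disc(K) = 4d if d = 2 or 3 mod 4.
Here d = 667, and d mod 4 = 3.
d = 3 mod 4, not 1 (O_K = Z[sqrt(d)]), so disc(K) = 4d = 4 * (667) = 2668

2668


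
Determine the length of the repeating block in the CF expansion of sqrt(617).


Run the CF algorithm for sqrt(617).
a_0 = floor(sqrt(617)) = 24; set m_0=0, q_0=1.
Recurrence: m' = q*a - m,  q' = (d - m'^2)/q,  a' = floor((a_0 + m')/q').
  step 1: m=24, q=41, a=1
  step 2: m=17, q=8, a=5
  step 3: m=23, q=11, a=4
  step 4: m=21, q=16, a=2
  step 5: m=11, q=31, a=1
  step 6: m=20, q=7, a=6
  step 7: m=22, q=19, a=2
  step 8: m=16, q=19, a=2
  step 9: m=22, q=7, a=6
  step 10: m=20, q=31, a=1
  step 11: m=11, q=16, a=2
  step 12: m=21, q=11, a=4
  step 13: m=23, q=8, a=5
  step 14: m=17, q=41, a=1
  step 15: m=24, q=1, a=48
a_15 = 2*a_0 = 48, so the period closes here.
sqrt(617) = [24; 1, 5, 4, 2, 1, 6, 2, 2, 6, 1, 2, 4, 5, 1, 48]
Period length = 15

15


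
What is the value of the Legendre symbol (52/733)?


p = 733 is prime, so compute (52/733) with the reciprocity algorithm (Jacobi-symbol steps: pull out 2s via (2/n), flip via reciprocity, reduce):
  pull out 2: (2/733) = -1  (since 733 mod 8 = 5)
  pull out 2: (2/733) = -1  (since 733 mod 8 = 5)
  reciprocity: (13/733) -> +(733/13)
  reduce: (5/13)
  reciprocity: (5/13) -> +(13/5)
  reduce: (3/5)
  reciprocity: (3/5) -> +(5/3)
  reduce: (2/3)
  pull out 2: (2/3) = -1  (since 3 mod 8 = 3)
  (1/3) = 1
Product of signs = -1
(52/733) = -1

-1


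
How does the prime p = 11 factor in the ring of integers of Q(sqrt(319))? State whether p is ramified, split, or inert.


K = Q(sqrt(319)). Since d mod 4 = 3, disc(K) = 1276.
Check p | disc: 1276 mod 11 = 0.
p divides disc, so p ramifies: (p) = P^2 with e=2, f=1, g=1.
Therefore p is ramified.

ramified


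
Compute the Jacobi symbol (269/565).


Compute (269/565) via quadratic reciprocity:
  reciprocity: (269/565) -> +(565/269)
  reduce: (27/269)
  reciprocity: (27/269) -> +(269/27)
  reduce: (26/27)
  pull out 2: (2/27) = -1  (since 27 mod 8 = 3)
  reciprocity: (13/27) -> +(27/13)
  reduce: (1/13)
  (1/13) = 1
Product of signs = -1

-1


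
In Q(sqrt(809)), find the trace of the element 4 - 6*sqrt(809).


Tr(a + b*sqrt(d)) = (a + b*sqrt(d)) + (a - b*sqrt(d)) = 2a
= 2 * (4)
= 8

8


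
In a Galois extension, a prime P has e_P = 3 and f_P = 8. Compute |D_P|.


|D_P| = e * f
= 3 * 8
= 24

24


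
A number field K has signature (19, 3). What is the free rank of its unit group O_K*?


By Dirichlet's unit theorem:
rank = r1 + r2 - 1
= 19 + 3 - 1
= 21

21


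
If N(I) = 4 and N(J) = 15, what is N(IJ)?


N(IJ) = N(I) * N(J)
= 4 * 15
= 60

60


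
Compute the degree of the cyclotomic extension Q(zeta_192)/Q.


The degree equals Euler's totient phi(192).
192 = 2^6 * 3
phi(192) = 64

64


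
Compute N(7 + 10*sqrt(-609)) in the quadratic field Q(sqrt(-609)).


N(a + b*sqrt(d)) = a^2 - d*b^2
= (7)^2 - (-609)*(10)^2
= 49 + 60900
= 60949

60949


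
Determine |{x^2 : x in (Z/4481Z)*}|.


For prime p, the number of non-zero quadratic residues is (p-1)/2.
= (4481-1)/2
= 2240

2240


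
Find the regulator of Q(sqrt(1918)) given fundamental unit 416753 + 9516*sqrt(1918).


epsilon = 416753 + 9516*sqrt(1918)
= 833506.0000
R = ln(833506.0000)
= 13.6334

13.6334


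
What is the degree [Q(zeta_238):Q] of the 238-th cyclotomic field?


The degree equals Euler's totient phi(238).
238 = 2 * 7 * 17
phi(238) = 96

96


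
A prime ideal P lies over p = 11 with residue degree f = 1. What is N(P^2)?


N(P^a) = p^(a*f)
= 11^(2*1)
= 11^2
= 121

121


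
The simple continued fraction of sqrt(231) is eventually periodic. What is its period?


Run the CF algorithm for sqrt(231).
a_0 = floor(sqrt(231)) = 15; set m_0=0, q_0=1.
Recurrence: m' = q*a - m,  q' = (d - m'^2)/q,  a' = floor((a_0 + m')/q').
  step 1: m=15, q=6, a=5
  step 2: m=15, q=1, a=30
a_2 = 2*a_0 = 30, so the period closes here.
sqrt(231) = [15; 5, 30]
Period length = 2

2


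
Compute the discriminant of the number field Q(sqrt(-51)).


For K = Q(sqrt(d)) with d squarefree: disc(K) = d if d = 1 mod 4, and disc(K) = 4d if d = 2 or 3 mod 4.
Here d = -51, and d mod 4 = 1.
d = 1 mod 4 (O_K = Z[(1+sqrt(d))/2]), so disc(K) = d = -51

-51


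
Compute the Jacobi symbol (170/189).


Compute (170/189) via quadratic reciprocity:
  pull out 2: (2/189) = -1  (since 189 mod 8 = 5)
  reciprocity: (85/189) -> +(189/85)
  reduce: (19/85)
  reciprocity: (19/85) -> +(85/19)
  reduce: (9/19)
  reciprocity: (9/19) -> +(19/9)
  reduce: (1/9)
  (1/9) = 1
Product of signs = -1

-1


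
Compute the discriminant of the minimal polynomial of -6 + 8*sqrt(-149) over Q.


The element -6 + 8*sqrt(-149) has minimal polynomial:
x^2 + 12*x + 9572
Discriminant = (12)^2 - 4*(9572)
= 144 - 38288
= -38144

-38144


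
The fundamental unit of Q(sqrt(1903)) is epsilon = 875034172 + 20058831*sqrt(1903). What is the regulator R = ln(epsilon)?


epsilon = 875034172 + 20058831*sqrt(1903)
= 1.7501e+09
R = ln(1.7501e+09)
= 21.2829

21.2829


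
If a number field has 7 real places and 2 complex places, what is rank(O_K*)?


By Dirichlet's unit theorem:
rank = r1 + r2 - 1
= 7 + 2 - 1
= 8

8


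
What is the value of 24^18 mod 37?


p = 37 is prime and the exponent is (p-1)/2 = 18, so by Euler's criterion 24^18 = (24/37) = +1 or -1 mod 37.
Compute by square-and-multiply:
  18 = 16 + 2 (binary 10010)
  Repeated squaring mod 37: 24^1 = 24, 24^2 = 21, 24^4 = 34, 24^8 = 9, 24^16 = 7
  24^18 = 24^16 * 24^2 = 7 * 21 mod 37
    7 * 21 = 147 = 36 mod 37
  24^18 = 36 mod 37
Result 36 = p - 1 = -1 mod 37: 24 is a quadratic non-residue mod 37. As a residue in [0, p-1] the value is 36.
24^18 mod 37 = 36

36


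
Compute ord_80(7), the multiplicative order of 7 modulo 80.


We want ord_80(7), the smallest k >= 1 with 7^k = 1 mod 80.
n = 80 = 2^4 * 5, phi(80) = 32; the order divides phi(n).
Divisors of 32: 1, 2, 4, 8, 16, 32
Repeated squaring mod 80: 7^1 = 7, 7^2 = 49, 7^4 = 1, 7^8 = 1, 7^16 = 1, 7^32 = 1
Test divisors in increasing order:
  k=1: 7^1 = 7 mod 80
  k=2: 7^2 = 49 mod 80
  k=4: 7^4 = 1 mod 80  <- first divisor giving 1
Order = 4

4


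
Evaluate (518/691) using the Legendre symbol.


p = 691 is prime, so compute (518/691) with the reciprocity algorithm (Jacobi-symbol steps: pull out 2s via (2/n), flip via reciprocity, reduce):
  pull out 2: (2/691) = -1  (since 691 mod 8 = 3)
  reciprocity: (259/691) -> -(691/259)
  reduce: (173/259)
  reciprocity: (173/259) -> +(259/173)
  reduce: (86/173)
  pull out 2: (2/173) = -1  (since 173 mod 8 = 5)
  reciprocity: (43/173) -> +(173/43)
  reduce: (1/43)
  (1/43) = 1
Product of signs = -1
(518/691) = -1

-1


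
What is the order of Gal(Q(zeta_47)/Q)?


|Gal(Q(zeta_47)/Q)| = phi(47)
= 46

46


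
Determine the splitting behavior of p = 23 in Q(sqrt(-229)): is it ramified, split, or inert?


K = Q(sqrt(-229)). Since d mod 4 = 3, disc(K) = -916.
Check p | disc: -916 mod 23 = 4.
p does not divide disc. Compute Legendre symbol (d/p):
1^((23-1)/2) mod 23 = 1
(d/p) = 1, so p splits: (p) = P*P' with e=1, f=1, g=2.
Therefore p is split.

split


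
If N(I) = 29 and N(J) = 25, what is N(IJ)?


N(IJ) = N(I) * N(J)
= 29 * 25
= 725

725


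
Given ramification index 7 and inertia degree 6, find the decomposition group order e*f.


|D_P| = e * f
= 7 * 6
= 42

42


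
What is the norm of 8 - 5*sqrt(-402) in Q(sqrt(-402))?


N(a + b*sqrt(d)) = a^2 - d*b^2
= (8)^2 - (-402)*(-5)^2
= 64 + 10050
= 10114

10114


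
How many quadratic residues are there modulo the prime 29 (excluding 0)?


For prime p, the number of non-zero quadratic residues is (p-1)/2.
= (29-1)/2
= 14

14


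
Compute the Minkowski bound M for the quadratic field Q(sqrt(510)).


d = 510, d mod 4 = 2, so disc(K) = 4d = 2040; |disc(K)| = 2040
Real quadratic field, so n = 2, s = r2 = 0, r1 = 2
M = (n!/n^n) * (4/pi)^s * sqrt(|disc(K)|) = (2!/2^2) * (4/pi)^0 * sqrt(2040)
= 0.5 * 1.000000 * 45.166359
= 22.5832

22.5832


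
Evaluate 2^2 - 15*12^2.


x^2 - d*y^2
= 2^2 - 15*12^2
= 4 - 2160
= -2156

-2156


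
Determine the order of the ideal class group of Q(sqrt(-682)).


K = Q(sqrt(-682)). d mod 4 = 2, so D = disc(K) = 4d = -2728
h(K) equals the number of primitive reduced positive-definite forms (a, b, c) = a*x^2 + b*x*y + c*y^2 with b^2 - 4ac = D,
where reduced means |b| <= a <= c, with b >= 0 whenever |b| = a or a = c, and primitive means gcd(a, b, c) = 1.
Reduced forces 3a^2 <= |D| = 2728, so 1 <= a <= 30; b must have the parity of D, and c = (b^2 - D)/(4a) must be an integer >= a.
Enumerate a = 1..30, b in [-a, a]:
  a=1: (1, 0, 682)  [1]
  a=2: (2, 0, 341)  [1]
  a=3..6: none
  a=7: (7, -4, 98), (7, 4, 98)  [2]
  a=8..10: none
  a=11: (11, 0, 62)  [1]
  a=12..13: none
  a=14: (14, -4, 49), (14, 4, 49)  [2]
  a=15..16: none
  a=17: (17, -14, 43), (17, 14, 43)  [2]
  a=18..21: none
  a=22: (22, 0, 31)  [1]
  a=23: (23, -20, 34), (23, 20, 34)  [2]
  a=24..30: none
Total reduced forms: 1 + 1 + 2 + 1 + 2 + 2 + 1 + 2 = 12
h = 12

12


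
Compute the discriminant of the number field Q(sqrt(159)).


For K = Q(sqrt(d)) with d squarefree: disc(K) = d if d = 1 mod 4, and disc(K) = 4d if d = 2 or 3 mod 4.
Here d = 159, and d mod 4 = 3.
d = 3 mod 4, not 1 (O_K = Z[sqrt(d)]), so disc(K) = 4d = 4 * (159) = 636

636


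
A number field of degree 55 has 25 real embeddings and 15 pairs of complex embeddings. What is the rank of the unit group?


By Dirichlet's unit theorem:
rank = r1 + r2 - 1
= 25 + 15 - 1
= 39

39


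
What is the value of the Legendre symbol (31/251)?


p = 251 is prime, so compute (31/251) with the reciprocity algorithm (Jacobi-symbol steps: pull out 2s via (2/n), flip via reciprocity, reduce):
  reciprocity: (31/251) -> -(251/31)
  reduce: (3/31)
  reciprocity: (3/31) -> -(31/3)
  reduce: (1/3)
  (1/3) = 1
Product of signs = 1
(31/251) = 1

1


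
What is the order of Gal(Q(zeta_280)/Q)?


|Gal(Q(zeta_280)/Q)| = phi(280)
= 96

96


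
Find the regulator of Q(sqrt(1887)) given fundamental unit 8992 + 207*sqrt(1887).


epsilon = 8992 + 207*sqrt(1887)
= 17983.9999
R = ln(17983.9999)
= 9.7972

9.7972


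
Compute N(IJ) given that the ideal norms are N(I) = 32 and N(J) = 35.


N(IJ) = N(I) * N(J)
= 32 * 35
= 1120

1120


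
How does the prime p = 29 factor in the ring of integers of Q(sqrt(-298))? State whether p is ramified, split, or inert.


K = Q(sqrt(-298)). Since d mod 4 = 2, disc(K) = -1192.
Check p | disc: -1192 mod 29 = 26.
p does not divide disc. Compute Legendre symbol (d/p):
21^((29-1)/2) mod 29 = -1
(d/p) = -1, so p is inert: (p) stays prime with e=1, f=2, g=1.
Therefore p is inert.

inert


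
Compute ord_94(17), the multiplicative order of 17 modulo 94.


We want ord_94(17), the smallest k >= 1 with 17^k = 1 mod 94.
n = 94 = 2 * 47, phi(94) = 46; the order divides phi(n).
Divisors of 46: 1, 2, 23, 46
Repeated squaring mod 94: 17^1 = 17, 17^2 = 7, 17^4 = 49, 17^8 = 51, 17^16 = 63, 17^32 = 21
Test divisors in increasing order:
  k=1: 17^1 = 17 mod 94
  k=2: 17^2 = 7 mod 94
  k=23: 17^23 = 63 * 49 * 7 * 17 = 1 mod 94  <- first divisor giving 1
Order = 23

23


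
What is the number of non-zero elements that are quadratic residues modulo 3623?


For prime p, the number of non-zero quadratic residues is (p-1)/2.
= (3623-1)/2
= 1811

1811


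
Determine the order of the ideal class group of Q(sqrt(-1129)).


K = Q(sqrt(-1129)). d mod 4 = 3, so D = disc(K) = 4d = -4516
h(K) equals the number of primitive reduced positive-definite forms (a, b, c) = a*x^2 + b*x*y + c*y^2 with b^2 - 4ac = D,
where reduced means |b| <= a <= c, with b >= 0 whenever |b| = a or a = c, and primitive means gcd(a, b, c) = 1.
Reduced forces 3a^2 <= |D| = 4516, so 1 <= a <= 38; b must have the parity of D, and c = (b^2 - D)/(4a) must be an integer >= a.
Enumerate a = 1..38, b in [-a, a]:
  a=1: (1, 0, 1129)  [1]
  a=2: (2, 2, 565)  [1]
  a=3..4: none
  a=5: (5, -2, 226), (5, 2, 226)  [2]
  a=6..9: none
  a=10: (10, -2, 113), (10, 2, 113)  [2]
  a=11: (11, -4, 103), (11, 4, 103)  [2]
  a=12..18: none
  a=19: (19, -14, 62), (19, 14, 62)  [2]
  a=20..21: none
  a=22: (22, -18, 55), (22, 18, 55)  [2]
  a=23..24: none
  a=25: (25, -22, 50), (25, 22, 50)  [2]
  a=26..30: none
  a=31: (31, -14, 38), (31, 14, 38)  [2]
  a=32..38: none
Total reduced forms: 1 + 1 + 2 + 2 + 2 + 2 + 2 + 2 + 2 = 16
h = 16

16


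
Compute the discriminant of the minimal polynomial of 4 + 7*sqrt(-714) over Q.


The element 4 + 7*sqrt(-714) has minimal polynomial:
x^2 - 8*x + 35002
Discriminant = (-8)^2 - 4*(35002)
= 64 - 140008
= -139944

-139944


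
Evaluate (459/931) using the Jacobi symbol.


Compute (459/931) via quadratic reciprocity:
  reciprocity: (459/931) -> -(931/459)
  reduce: (13/459)
  reciprocity: (13/459) -> +(459/13)
  reduce: (4/13)
  pull out 2: (2/13) = -1  (since 13 mod 8 = 5)
  pull out 2: (2/13) = -1  (since 13 mod 8 = 5)
  (1/13) = 1
Product of signs = -1

-1


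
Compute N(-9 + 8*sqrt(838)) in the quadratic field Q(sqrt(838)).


N(a + b*sqrt(d)) = a^2 - d*b^2
= (-9)^2 - (838)*(8)^2
= 81 - 53632
= -53551

-53551


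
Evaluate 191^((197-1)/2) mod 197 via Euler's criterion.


p = 197 is prime and the exponent is (p-1)/2 = 98, so by Euler's criterion 191^98 = (191/197) = +1 or -1 mod 197.
Compute by square-and-multiply:
  98 = 64 + 32 + 2 (binary 1100010)
  Repeated squaring mod 197: 191^1 = 191, 191^2 = 36, 191^4 = 114, 191^8 = 191, 191^16 = 36, 191^32 = 114, 191^64 = 191
  191^98 = 191^64 * 191^32 * 191^2 = 191 * 114 * 36 mod 197
    191 * 114 = 21774 = 104 mod 197
    104 * 36 = 3744 = 1 mod 197
  191^98 = 1 mod 197
Result 1: 191 is a quadratic residue mod 197.
191^98 mod 197 = 1

1


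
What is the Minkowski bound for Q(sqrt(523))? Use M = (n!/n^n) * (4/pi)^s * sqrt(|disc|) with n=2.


d = 523, d mod 4 = 3, so disc(K) = 4d = 2092; |disc(K)| = 2092
Real quadratic field, so n = 2, s = r2 = 0, r1 = 2
M = (n!/n^n) * (4/pi)^s * sqrt(|disc(K)|) = (2!/2^2) * (4/pi)^0 * sqrt(2092)
= 0.5 * 1.000000 * 45.738387
= 22.8692

22.8692


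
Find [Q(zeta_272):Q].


The degree equals Euler's totient phi(272).
272 = 2^4 * 17
phi(272) = 128

128


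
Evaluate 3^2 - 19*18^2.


x^2 - d*y^2
= 3^2 - 19*18^2
= 9 - 6156
= -6147

-6147


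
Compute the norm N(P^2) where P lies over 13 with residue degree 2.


N(P^a) = p^(a*f)
= 13^(2*2)
= 13^4
= 28561

28561


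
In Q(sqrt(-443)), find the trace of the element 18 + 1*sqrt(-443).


Tr(a + b*sqrt(d)) = (a + b*sqrt(d)) + (a - b*sqrt(d)) = 2a
= 2 * (18)
= 36

36


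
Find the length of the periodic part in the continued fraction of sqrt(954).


Run the CF algorithm for sqrt(954).
a_0 = floor(sqrt(954)) = 30; set m_0=0, q_0=1.
Recurrence: m' = q*a - m,  q' = (d - m'^2)/q,  a' = floor((a_0 + m')/q').
  step 1: m=30, q=54, a=1
  step 2: m=24, q=7, a=7
  step 3: m=25, q=47, a=1
  step 4: m=22, q=10, a=5
  step 5: m=28, q=17, a=3
  step 6: m=23, q=25, a=2
  step 7: m=27, q=9, a=6
  step 8: m=27, q=25, a=2
  step 9: m=23, q=17, a=3
  step 10: m=28, q=10, a=5
  step 11: m=22, q=47, a=1
  step 12: m=25, q=7, a=7
  step 13: m=24, q=54, a=1
  step 14: m=30, q=1, a=60
a_14 = 2*a_0 = 60, so the period closes here.
sqrt(954) = [30; 1, 7, 1, 5, 3, 2, 6, 2, 3, 5, 1, 7, 1, 60]
Period length = 14

14


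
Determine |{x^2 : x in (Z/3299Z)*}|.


For prime p, the number of non-zero quadratic residues is (p-1)/2.
= (3299-1)/2
= 1649

1649


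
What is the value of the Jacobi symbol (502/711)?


Compute (502/711) via quadratic reciprocity:
  pull out 2: (2/711) = +1  (since 711 mod 8 = 7)
  reciprocity: (251/711) -> -(711/251)
  reduce: (209/251)
  reciprocity: (209/251) -> +(251/209)
  reduce: (42/209)
  pull out 2: (2/209) = +1  (since 209 mod 8 = 1)
  reciprocity: (21/209) -> +(209/21)
  reduce: (20/21)
  pull out 2: (2/21) = -1  (since 21 mod 8 = 5)
  pull out 2: (2/21) = -1  (since 21 mod 8 = 5)
  reciprocity: (5/21) -> +(21/5)
  reduce: (1/5)
  (1/5) = 1
Product of signs = -1

-1


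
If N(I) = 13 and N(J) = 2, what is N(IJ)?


N(IJ) = N(I) * N(J)
= 13 * 2
= 26

26


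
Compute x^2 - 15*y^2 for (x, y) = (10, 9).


x^2 - d*y^2
= 10^2 - 15*9^2
= 100 - 1215
= -1115

-1115


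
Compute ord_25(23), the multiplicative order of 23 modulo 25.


We want ord_25(23), the smallest k >= 1 with 23^k = 1 mod 25.
n = 25 = 5^2, phi(25) = 20; the order divides phi(n).
Divisors of 20: 1, 2, 4, 5, 10, 20
Repeated squaring mod 25: 23^1 = 23, 23^2 = 4, 23^4 = 16, 23^8 = 6, 23^16 = 11
Test divisors in increasing order:
  k=1: 23^1 = 23 mod 25
  k=2: 23^2 = 4 mod 25
  k=4: 23^4 = 16 mod 25
  k=5: 23^5 = 16 * 23 = 18 mod 25
  k=10: 23^10 = 6 * 4 = 24 mod 25
  k=20: 23^20 = 11 * 16 = 1 mod 25  <- first divisor giving 1
Order = 20

20


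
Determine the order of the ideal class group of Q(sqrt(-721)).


K = Q(sqrt(-721)). d mod 4 = 3, so D = disc(K) = 4d = -2884
h(K) equals the number of primitive reduced positive-definite forms (a, b, c) = a*x^2 + b*x*y + c*y^2 with b^2 - 4ac = D,
where reduced means |b| <= a <= c, with b >= 0 whenever |b| = a or a = c, and primitive means gcd(a, b, c) = 1.
Reduced forces 3a^2 <= |D| = 2884, so 1 <= a <= 31; b must have the parity of D, and c = (b^2 - D)/(4a) must be an integer >= a.
Enumerate a = 1..31, b in [-a, a]:
  a=1: (1, 0, 721)  [1]
  a=2: (2, 2, 361)  [1]
  a=3..4: none
  a=5: (5, -4, 145), (5, 4, 145)  [2]
  a=6: none
  a=7: (7, 0, 103)  [1]
  a=8..9: none
  a=10: (10, -6, 73), (10, 6, 73)  [2]
  a=11: (11, -8, 67), (11, 8, 67)  [2]
  a=12..13: none
  a=14: (14, 14, 55)  [1]
  a=15..18: none
  a=19: (19, -2, 38), (19, 2, 38)  [2]
  a=20..21: none
  a=22: (22, -14, 35), (22, 14, 35)  [2]
  a=23..24: none
  a=25: (25, -4, 29), (25, 4, 29)  [2]
  a=26..31: none
Total reduced forms: 1 + 1 + 2 + 1 + 2 + 2 + 1 + 2 + 2 + 2 = 16
h = 16

16


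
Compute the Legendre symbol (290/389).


p = 389 is prime, so compute (290/389) with the reciprocity algorithm (Jacobi-symbol steps: pull out 2s via (2/n), flip via reciprocity, reduce):
  pull out 2: (2/389) = -1  (since 389 mod 8 = 5)
  reciprocity: (145/389) -> +(389/145)
  reduce: (99/145)
  reciprocity: (99/145) -> +(145/99)
  reduce: (46/99)
  pull out 2: (2/99) = -1  (since 99 mod 8 = 3)
  reciprocity: (23/99) -> -(99/23)
  reduce: (7/23)
  reciprocity: (7/23) -> -(23/7)
  reduce: (2/7)
  pull out 2: (2/7) = +1  (since 7 mod 8 = 7)
  (1/7) = 1
Product of signs = 1
(290/389) = 1

1


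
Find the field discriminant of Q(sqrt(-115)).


For K = Q(sqrt(d)) with d squarefree: disc(K) = d if d = 1 mod 4, and disc(K) = 4d if d = 2 or 3 mod 4.
Here d = -115, and d mod 4 = 1.
d = 1 mod 4 (O_K = Z[(1+sqrt(d))/2]), so disc(K) = d = -115

-115


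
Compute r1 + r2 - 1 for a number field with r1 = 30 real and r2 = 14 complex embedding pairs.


By Dirichlet's unit theorem:
rank = r1 + r2 - 1
= 30 + 14 - 1
= 43

43


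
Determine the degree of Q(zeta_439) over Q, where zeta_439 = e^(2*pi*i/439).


The degree equals Euler's totient phi(439).
439 = 439
phi(439) = 438

438


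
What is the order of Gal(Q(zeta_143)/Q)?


|Gal(Q(zeta_143)/Q)| = phi(143)
= 120

120


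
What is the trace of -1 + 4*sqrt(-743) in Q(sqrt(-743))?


Tr(a + b*sqrt(d)) = (a + b*sqrt(d)) + (a - b*sqrt(d)) = 2a
= 2 * (-1)
= -2

-2


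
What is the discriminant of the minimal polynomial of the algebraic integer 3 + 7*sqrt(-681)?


The element 3 + 7*sqrt(-681) has minimal polynomial:
x^2 - 6*x + 33378
Discriminant = (-6)^2 - 4*(33378)
= 36 - 133512
= -133476

-133476


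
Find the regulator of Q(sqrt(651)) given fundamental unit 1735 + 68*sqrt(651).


epsilon = 1735 + 68*sqrt(651)
= 3469.9997
R = ln(3469.9997)
= 8.1519

8.1519


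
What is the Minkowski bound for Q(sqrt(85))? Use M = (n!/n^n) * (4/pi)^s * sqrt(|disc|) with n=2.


d = 85, d mod 4 = 1, so disc(K) = d = 85; |disc(K)| = 85
Real quadratic field, so n = 2, s = r2 = 0, r1 = 2
M = (n!/n^n) * (4/pi)^s * sqrt(|disc(K)|) = (2!/2^2) * (4/pi)^0 * sqrt(85)
= 0.5 * 1.000000 * 9.219544
= 4.6098

4.6098


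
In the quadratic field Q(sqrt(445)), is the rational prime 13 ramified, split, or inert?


K = Q(sqrt(445)). Since d mod 4 = 1, disc(K) = 445.
Check p | disc: 445 mod 13 = 3.
p does not divide disc. Compute Legendre symbol (d/p):
3^((13-1)/2) mod 13 = 1
(d/p) = 1, so p splits: (p) = P*P' with e=1, f=1, g=2.
Therefore p is split.

split


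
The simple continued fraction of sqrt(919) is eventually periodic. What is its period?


Run the CF algorithm for sqrt(919).
a_0 = floor(sqrt(919)) = 30; set m_0=0, q_0=1.
Recurrence: m' = q*a - m,  q' = (d - m'^2)/q,  a' = floor((a_0 + m')/q').
  step 1: m=30, q=19, a=3
  step 2: m=27, q=10, a=5
  step 3: m=23, q=39, a=1
  step 4: m=16, q=17, a=2
  step 5: m=18, q=35, a=1
  step 6: m=17, q=18, a=2
  step 7: m=19, q=31, a=1
  step 8: m=12, q=25, a=1
  step 9: m=13, q=30, a=1
  step 10: m=17, q=21, a=2
  step 11: m=25, q=14, a=3
  step 12: m=17, q=45, a=1
  step 13: m=28, q=3, a=19
  step 14: m=29, q=26, a=2
  step 15: m=23, q=15, a=3
  step 16: m=22, q=29, a=1
  step 17: m=7, q=30, a=1
  step 18: m=23, q=13, a=4
  step 19: m=29, q=6, a=9
  step 20: m=25, q=49, a=1
  step 21: m=24, q=7, a=7
  step 22: m=25, q=42, a=1
  step 23: m=17, q=15, a=3
  step 24: m=28, q=9, a=6
  step 25: m=26, q=27, a=2
  step 26: m=28, q=5, a=11
  step 27: m=27, q=38, a=1
  step 28: m=11, q=21, a=1
  step 29: m=10, q=39, a=1
  step 30: m=29, q=2, a=29
  step 31: m=29, q=39, a=1
  step 32: m=10, q=21, a=1
  step 33: m=11, q=38, a=1
  step 34: m=27, q=5, a=11
  step 35: m=28, q=27, a=2
  step 36: m=26, q=9, a=6
  step 37: m=28, q=15, a=3
  step 38: m=17, q=42, a=1
  step 39: m=25, q=7, a=7
  step 40: m=24, q=49, a=1
  step 41: m=25, q=6, a=9
  step 42: m=29, q=13, a=4
  step 43: m=23, q=30, a=1
  step 44: m=7, q=29, a=1
  step 45: m=22, q=15, a=3
  step 46: m=23, q=26, a=2
  step 47: m=29, q=3, a=19
  step 48: m=28, q=45, a=1
  step 49: m=17, q=14, a=3
  step 50: m=25, q=21, a=2
  step 51: m=17, q=30, a=1
  step 52: m=13, q=25, a=1
  step 53: m=12, q=31, a=1
  step 54: m=19, q=18, a=2
  step 55: m=17, q=35, a=1
  step 56: m=18, q=17, a=2
  step 57: m=16, q=39, a=1
  step 58: m=23, q=10, a=5
  step 59: m=27, q=19, a=3
  step 60: m=30, q=1, a=60
a_60 = 2*a_0 = 60, so the period closes here.
sqrt(919) = [30; 3, 5, 1, 2, 1, 2, 1, 1, 1, 2, 3, 1, 19, 2, 3, 1, 1, 4, 9, 1, 7, 1, 3, 6, 2, 11, 1, 1, 1, 29, 1, 1, 1, 11, 2, 6, 3, 1, 7, 1, 9, 4, 1, 1, 3, 2, 19, 1, 3, 2, 1, 1, 1, 2, 1, 2, 1, 5, 3, 60]
Period length = 60

60


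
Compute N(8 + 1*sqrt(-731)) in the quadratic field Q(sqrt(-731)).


N(a + b*sqrt(d)) = a^2 - d*b^2
= (8)^2 - (-731)*(1)^2
= 64 + 731
= 795

795


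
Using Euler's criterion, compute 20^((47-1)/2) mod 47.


p = 47 is prime and the exponent is (p-1)/2 = 23, so by Euler's criterion 20^23 = (20/47) = +1 or -1 mod 47.
Compute by square-and-multiply:
  23 = 16 + 4 + 2 + 1 (binary 10111)
  Repeated squaring mod 47: 20^1 = 20, 20^2 = 24, 20^4 = 12, 20^8 = 3, 20^16 = 9
  20^23 = 20^16 * 20^4 * 20^2 * 20^1 = 9 * 12 * 24 * 20 mod 47
    9 * 12 = 108 = 14 mod 47
    14 * 24 = 336 = 7 mod 47
    7 * 20 = 140 = 46 mod 47
  20^23 = 46 mod 47
Result 46 = p - 1 = -1 mod 47: 20 is a quadratic non-residue mod 47. As a residue in [0, p-1] the value is 46.
20^23 mod 47 = 46

46


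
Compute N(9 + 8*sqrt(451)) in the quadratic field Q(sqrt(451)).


N(a + b*sqrt(d)) = a^2 - d*b^2
= (9)^2 - (451)*(8)^2
= 81 - 28864
= -28783

-28783


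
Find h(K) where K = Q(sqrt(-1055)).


K = Q(sqrt(-1055)). d mod 4 = 1, so D = disc(K) = d = -1055
h(K) equals the number of primitive reduced positive-definite forms (a, b, c) = a*x^2 + b*x*y + c*y^2 with b^2 - 4ac = D,
where reduced means |b| <= a <= c, with b >= 0 whenever |b| = a or a = c, and primitive means gcd(a, b, c) = 1.
Reduced forces 3a^2 <= |D| = 1055, so 1 <= a <= 18; b must have the parity of D, and c = (b^2 - D)/(4a) must be an integer >= a.
Enumerate a = 1..18, b in [-a, a]:
  a=1: (1, 1, 264)  [1]
  a=2: (2, -1, 132), (2, 1, 132)  [2]
  a=3: (3, -1, 88), (3, 1, 88)  [2]
  a=4: (4, -1, 66), (4, 1, 66)  [2]
  a=5: (5, 5, 54)  [1]
  a=6: (6, -5, 45), (6, -1, 44), (6, 1, 44), (6, 5, 45)  [4]
  a=7: (7, -3, 38), (7, 3, 38)  [2]
  a=8: (8, -1, 33), (8, 1, 33)  [2]
  a=9: (9, -5, 30), (9, 5, 30)  [2]
  a=10: (10, -5, 27), (10, 5, 27)  [2]
  a=11: (11, -1, 24), (11, 1, 24)  [2]
  a=12: (12, -7, 23), (12, -1, 22), (12, 1, 22), (12, 7, 23)  [4]
  a=13: none
  a=14: (14, -11, 21), (14, -3, 19), (14, 3, 19), (14, 11, 21)  [4]
  a=15: (15, -5, 18), (15, 5, 18)  [2]
  a=16: (16, -15, 20), (16, 15, 20)  [2]
  a=17: (17, -13, 18), (17, 13, 18)  [2]
  a=18: none
Total reduced forms: 1 + 2 + 2 + 2 + 1 + 4 + 2 + 2 + 2 + 2 + 2 + 4 + 4 + 2 + 2 + 2 = 36
h = 36

36


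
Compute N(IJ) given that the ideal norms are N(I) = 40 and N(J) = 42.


N(IJ) = N(I) * N(J)
= 40 * 42
= 1680

1680


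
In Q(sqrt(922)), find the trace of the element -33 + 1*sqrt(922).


Tr(a + b*sqrt(d)) = (a + b*sqrt(d)) + (a - b*sqrt(d)) = 2a
= 2 * (-33)
= -66

-66


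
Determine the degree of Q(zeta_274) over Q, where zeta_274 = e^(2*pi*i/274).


The degree equals Euler's totient phi(274).
274 = 2 * 137
phi(274) = 136

136


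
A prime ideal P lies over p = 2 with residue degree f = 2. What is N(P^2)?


N(P^a) = p^(a*f)
= 2^(2*2)
= 2^4
= 16

16


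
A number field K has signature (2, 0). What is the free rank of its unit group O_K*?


By Dirichlet's unit theorem:
rank = r1 + r2 - 1
= 2 + 0 - 1
= 1

1


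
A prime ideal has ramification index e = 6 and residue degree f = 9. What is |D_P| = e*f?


|D_P| = e * f
= 6 * 9
= 54

54


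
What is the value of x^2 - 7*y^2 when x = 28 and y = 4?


x^2 - d*y^2
= 28^2 - 7*4^2
= 784 - 112
= 672

672


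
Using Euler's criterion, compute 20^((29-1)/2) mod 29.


p = 29 is prime and the exponent is (p-1)/2 = 14, so by Euler's criterion 20^14 = (20/29) = +1 or -1 mod 29.
Compute by square-and-multiply:
  14 = 8 + 4 + 2 (binary 1110)
  Repeated squaring mod 29: 20^1 = 20, 20^2 = 23, 20^4 = 7, 20^8 = 20
  20^14 = 20^8 * 20^4 * 20^2 = 20 * 7 * 23 mod 29
    20 * 7 = 140 = 24 mod 29
    24 * 23 = 552 = 1 mod 29
  20^14 = 1 mod 29
Result 1: 20 is a quadratic residue mod 29.
20^14 mod 29 = 1

1


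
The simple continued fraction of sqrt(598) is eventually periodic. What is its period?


Run the CF algorithm for sqrt(598).
a_0 = floor(sqrt(598)) = 24; set m_0=0, q_0=1.
Recurrence: m' = q*a - m,  q' = (d - m'^2)/q,  a' = floor((a_0 + m')/q').
  step 1: m=24, q=22, a=2
  step 2: m=20, q=9, a=4
  step 3: m=16, q=38, a=1
  step 4: m=22, q=3, a=15
  step 5: m=23, q=23, a=2
  step 6: m=23, q=3, a=15
  step 7: m=22, q=38, a=1
  step 8: m=16, q=9, a=4
  step 9: m=20, q=22, a=2
  step 10: m=24, q=1, a=48
a_10 = 2*a_0 = 48, so the period closes here.
sqrt(598) = [24; 2, 4, 1, 15, 2, 15, 1, 4, 2, 48]
Period length = 10

10


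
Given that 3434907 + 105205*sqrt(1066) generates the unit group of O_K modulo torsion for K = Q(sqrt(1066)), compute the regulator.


epsilon = 3434907 + 105205*sqrt(1066)
= 6.8698e+06
R = ln(6.8698e+06)
= 15.7426

15.7426


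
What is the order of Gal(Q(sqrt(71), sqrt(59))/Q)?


The 2 square roots of distinct primes are multiplicatively independent over Q,
so [K:Q] = 2^2 and Gal(K/Q) is isomorphic to (Z/2Z)^2.
|Gal| = 2^2 = 4

4


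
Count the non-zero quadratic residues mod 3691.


For prime p, the number of non-zero quadratic residues is (p-1)/2.
= (3691-1)/2
= 1845

1845


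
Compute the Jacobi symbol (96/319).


Compute (96/319) via quadratic reciprocity:
  pull out 2: (2/319) = +1  (since 319 mod 8 = 7)
  pull out 2: (2/319) = +1  (since 319 mod 8 = 7)
  pull out 2: (2/319) = +1  (since 319 mod 8 = 7)
  pull out 2: (2/319) = +1  (since 319 mod 8 = 7)
  pull out 2: (2/319) = +1  (since 319 mod 8 = 7)
  reciprocity: (3/319) -> -(319/3)
  reduce: (1/3)
  (1/3) = 1
Product of signs = -1

-1


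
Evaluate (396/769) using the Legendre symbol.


p = 769 is prime, so compute (396/769) with the reciprocity algorithm (Jacobi-symbol steps: pull out 2s via (2/n), flip via reciprocity, reduce):
  pull out 2: (2/769) = +1  (since 769 mod 8 = 1)
  pull out 2: (2/769) = +1  (since 769 mod 8 = 1)
  reciprocity: (99/769) -> +(769/99)
  reduce: (76/99)
  pull out 2: (2/99) = -1  (since 99 mod 8 = 3)
  pull out 2: (2/99) = -1  (since 99 mod 8 = 3)
  reciprocity: (19/99) -> -(99/19)
  reduce: (4/19)
  pull out 2: (2/19) = -1  (since 19 mod 8 = 3)
  pull out 2: (2/19) = -1  (since 19 mod 8 = 3)
  (1/19) = 1
Product of signs = -1
(396/769) = -1

-1
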